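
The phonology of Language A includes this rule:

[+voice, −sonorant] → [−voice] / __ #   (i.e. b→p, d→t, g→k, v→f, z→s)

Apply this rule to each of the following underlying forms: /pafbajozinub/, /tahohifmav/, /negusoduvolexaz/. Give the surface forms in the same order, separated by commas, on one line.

/pafbajozinub/: /b/ is a voiced obstruent in word-final position, so it devoices to [p]. → [pafbajozinup].
/tahohifmav/: /v/ is a voiced obstruent in word-final position, so it devoices to [f]. → [tahohifmaf].
/negusoduvolexaz/: /z/ is a voiced obstruent in word-final position, so it devoices to [s]. → [negusoduvolexas].

pafbajozinup, tahohifmaf, negusoduvolexas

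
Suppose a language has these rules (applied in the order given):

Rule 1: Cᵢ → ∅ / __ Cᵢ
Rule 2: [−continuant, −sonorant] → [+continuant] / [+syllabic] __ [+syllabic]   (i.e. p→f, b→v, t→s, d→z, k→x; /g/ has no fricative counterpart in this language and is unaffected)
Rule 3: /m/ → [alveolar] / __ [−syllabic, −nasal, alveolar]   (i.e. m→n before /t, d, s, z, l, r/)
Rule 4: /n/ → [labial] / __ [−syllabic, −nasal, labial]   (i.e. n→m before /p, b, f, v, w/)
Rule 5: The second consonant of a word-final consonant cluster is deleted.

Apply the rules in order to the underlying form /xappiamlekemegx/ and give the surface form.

Rule 1 (degemination): /pp/ is a geminate; the first /p/ deletes. /xappiamlekemegx/ → xapiamlekemegx.
Rule 2 (intervocalic spirantization): /p/ is a stop between vowels /a/ and /i/, so it spirantizes to the fricative [f]. /k/ is a stop between vowels /e/ and /e/, so it spirantizes to the fricative [x]. /xapiamlekemegx/ → xafiamlexemegx.
Rule 3 (nasal place assimilation): /m/ precedes the alveolar consonant /l/, so it assimilates in place to [n]. /xafiamlexemegx/ → xafianlexemegx.
Rule 4 (nasal place assimilation): no segment meets the environment; /xafianlexemegx/ is unchanged.
Rule 5 (final cluster simplification): /x/ is the second consonant of a word-final cluster /gx/, so it deletes. /xafianlexemegx/ → xafianlexemeg.

xafianlexemeg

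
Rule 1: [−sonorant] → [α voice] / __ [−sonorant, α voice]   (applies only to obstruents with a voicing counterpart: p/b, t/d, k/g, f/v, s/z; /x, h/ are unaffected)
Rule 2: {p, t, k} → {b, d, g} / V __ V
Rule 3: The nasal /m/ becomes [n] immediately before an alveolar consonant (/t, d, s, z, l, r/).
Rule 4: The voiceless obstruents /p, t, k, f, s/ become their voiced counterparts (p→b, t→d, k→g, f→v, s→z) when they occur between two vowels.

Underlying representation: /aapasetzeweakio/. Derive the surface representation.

aabazedzeweagio

Rule 1 (regressive voicing assimilation): /t/ precedes the voiced obstruent /z/, so it voices to [d] by assimilation. /aapasetzeweakio/ → aapasedzeweakio.
Rule 2 (intervocalic voicing): /p/ is a voiceless stop between vowels /a/ and /a/, so it voices to [b]. /k/ is a voiceless stop between vowels /a/ and /i/, so it voices to [g]. /aapasedzeweakio/ → aabasedzeweagio.
Rule 3 (nasal place assimilation): no segment meets the environment; /aabasedzeweagio/ is unchanged.
Rule 4 (intervocalic voicing): /s/ is a voiceless obstruent between vowels /a/ and /e/, so it voices to [z]. /aabasedzeweagio/ → aabazedzeweagio.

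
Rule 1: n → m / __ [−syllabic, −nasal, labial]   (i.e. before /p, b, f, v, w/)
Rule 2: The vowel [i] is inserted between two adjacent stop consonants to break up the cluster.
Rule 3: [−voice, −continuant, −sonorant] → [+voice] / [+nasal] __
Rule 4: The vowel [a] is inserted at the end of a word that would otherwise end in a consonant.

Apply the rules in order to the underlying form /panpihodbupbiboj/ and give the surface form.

Rule 1 (nasal place assimilation): /n/ precedes the labial consonant /p/, so it assimilates in place to [m]. /panpihodbupbiboj/ → pampihodbupbiboj.
Rule 2 (stop-cluster i-epenthesis): /d/ and /b/ form a stop–stop cluster, so [i] is inserted between them. /p/ and /b/ form a stop–stop cluster, so [i] is inserted between them. /pampihodbupbiboj/ → pampihodibupibiboj.
Rule 3 (post-nasal voicing): /p/ is a voiceless stop immediately after the nasal /m/, so it voices to [b]. /pampihodibupibiboj/ → pambihodibupibiboj.
Rule 4 (final a-epenthesis): the form ends in the consonant /j/, so [a] is inserted word-finally. /pambihodibupibiboj/ → pambihodibupibiboja.

pambihodibupibiboja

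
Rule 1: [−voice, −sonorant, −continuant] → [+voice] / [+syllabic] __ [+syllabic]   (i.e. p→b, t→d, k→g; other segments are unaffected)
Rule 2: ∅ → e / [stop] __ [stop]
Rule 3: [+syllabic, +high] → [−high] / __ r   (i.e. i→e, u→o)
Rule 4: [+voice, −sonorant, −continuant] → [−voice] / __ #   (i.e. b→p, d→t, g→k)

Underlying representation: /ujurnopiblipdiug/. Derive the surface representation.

Rule 1 (intervocalic voicing): /p/ is a voiceless stop between vowels /o/ and /i/, so it voices to [b]. /ujurnopiblipdiug/ → ujurnobiblipdiug.
Rule 2 (stop-cluster e-epenthesis): /p/ and /d/ form a stop–stop cluster, so [e] is inserted between them. /ujurnobiblipdiug/ → ujurnobiblipediug.
Rule 3 (pre-rhotic lowering): /u/ is a high vowel immediately before /r/, so it lowers to [o]. /ujurnobiblipediug/ → ujornobiblipediug.
Rule 4 (final devoicing): /g/ is a voiced stop in word-final position, so it devoices to [k]. /ujornobiblipediug/ → ujornobiblipediuk.

ujornobiblipediuk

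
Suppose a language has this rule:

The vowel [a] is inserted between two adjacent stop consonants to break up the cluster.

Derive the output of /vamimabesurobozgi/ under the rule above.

vamimabesurobozgi

No segment of /vamimabesurobozgi/ meets the structural description of the rule, so the form surfaces unchanged.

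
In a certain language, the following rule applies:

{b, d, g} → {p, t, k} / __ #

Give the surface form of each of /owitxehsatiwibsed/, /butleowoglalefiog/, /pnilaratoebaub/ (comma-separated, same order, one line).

/owitxehsatiwibsed/: /d/ is a voiced stop in word-final position, so it devoices to [t]. → [owitxehsatiwibset].
/butleowoglalefiog/: /g/ is a voiced stop in word-final position, so it devoices to [k]. → [butleowoglalefiok].
/pnilaratoebaub/: /b/ is a voiced stop in word-final position, so it devoices to [p]. → [pnilaratoebaup].

owitxehsatiwibset, butleowoglalefiok, pnilaratoebaup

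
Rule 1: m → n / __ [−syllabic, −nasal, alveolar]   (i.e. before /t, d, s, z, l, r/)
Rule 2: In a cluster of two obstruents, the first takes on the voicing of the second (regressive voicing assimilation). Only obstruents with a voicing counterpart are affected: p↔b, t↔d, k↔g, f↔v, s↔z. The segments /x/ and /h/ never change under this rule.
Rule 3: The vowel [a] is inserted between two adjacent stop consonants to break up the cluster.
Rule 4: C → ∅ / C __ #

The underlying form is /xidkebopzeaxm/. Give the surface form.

xitakebobzeax

Rule 1 (nasal place assimilation): no segment meets the environment; /xidkebopzeaxm/ is unchanged.
Rule 2 (regressive voicing assimilation): /d/ precedes the voiceless obstruent /k/, so it devoices to [t] by assimilation. /p/ precedes the voiced obstruent /z/, so it voices to [b] by assimilation. /xidkebopzeaxm/ → xitkebobzeaxm.
Rule 3 (stop-cluster a-epenthesis): /t/ and /k/ form a stop–stop cluster, so [a] is inserted between them. /xitkebobzeaxm/ → xitakebobzeaxm.
Rule 4 (final cluster simplification): /m/ is the second consonant of a word-final cluster /xm/, so it deletes. /xitakebobzeaxm/ → xitakebobzeax.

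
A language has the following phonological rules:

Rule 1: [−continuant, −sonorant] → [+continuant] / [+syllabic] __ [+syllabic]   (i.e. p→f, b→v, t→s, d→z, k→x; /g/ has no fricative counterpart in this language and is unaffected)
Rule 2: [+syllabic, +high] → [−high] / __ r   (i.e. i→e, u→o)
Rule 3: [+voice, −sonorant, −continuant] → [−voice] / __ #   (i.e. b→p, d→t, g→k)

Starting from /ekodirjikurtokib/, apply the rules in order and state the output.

exozerjixortoxip

Rule 1 (intervocalic spirantization): /k/ is a stop between vowels /e/ and /o/, so it spirantizes to the fricative [x]. /d/ is a stop between vowels /o/ and /i/, so it spirantizes to the fricative [z]. /k/ is a stop between vowels /i/ and /u/, so it spirantizes to the fricative [x]. /k/ is a stop between vowels /o/ and /i/, so it spirantizes to the fricative [x]. /ekodirjikurtokib/ → exozirjixurtoxib.
Rule 2 (pre-rhotic lowering): /i/ is a high vowel immediately before /r/, so it lowers to [e]. /u/ is a high vowel immediately before /r/, so it lowers to [o]. /exozirjixurtoxib/ → exozerjixortoxib.
Rule 3 (final devoicing): /b/ is a voiced stop in word-final position, so it devoices to [p]. /exozerjixortoxib/ → exozerjixortoxip.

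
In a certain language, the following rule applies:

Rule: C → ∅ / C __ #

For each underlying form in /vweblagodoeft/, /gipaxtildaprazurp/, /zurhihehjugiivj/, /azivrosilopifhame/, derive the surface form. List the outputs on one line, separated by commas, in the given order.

/vweblagodoeft/: /t/ is the second consonant of a word-final cluster /ft/, so it deletes. → [vweblagodoef].
/gipaxtildaprazurp/: /p/ is the second consonant of a word-final cluster /rp/, so it deletes. → [gipaxtildaprazur].
/zurhihehjugiivj/: /j/ is the second consonant of a word-final cluster /vj/, so it deletes. → [zurhihehjugiiv].
/azivrosilopifhame/: the rule's environment is not met; surfaces unchanged as [azivrosilopifhame].

vweblagodoef, gipaxtildaprazur, zurhihehjugiiv, azivrosilopifhame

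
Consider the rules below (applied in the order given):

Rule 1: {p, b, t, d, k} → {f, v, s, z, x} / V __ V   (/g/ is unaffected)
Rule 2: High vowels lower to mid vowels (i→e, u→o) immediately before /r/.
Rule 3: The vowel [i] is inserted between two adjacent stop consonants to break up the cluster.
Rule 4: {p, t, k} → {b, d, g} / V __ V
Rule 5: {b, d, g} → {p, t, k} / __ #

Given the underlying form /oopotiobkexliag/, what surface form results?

oofosiobigexliak

Rule 1 (intervocalic spirantization): /p/ is a stop between vowels /o/ and /o/, so it spirantizes to the fricative [f]. /t/ is a stop between vowels /o/ and /i/, so it spirantizes to the fricative [s]. /oopotiobkexliag/ → oofosiobkexliag.
Rule 2 (pre-rhotic lowering): no segment meets the environment; /oofosiobkexliag/ is unchanged.
Rule 3 (stop-cluster i-epenthesis): /b/ and /k/ form a stop–stop cluster, so [i] is inserted between them. /oofosiobkexliag/ → oofosiobikexliag.
Rule 4 (intervocalic voicing): /k/ is a voiceless stop between vowels /i/ and /e/, so it voices to [g]. /oofosiobikexliag/ → oofosiobigexliag.
Rule 5 (final devoicing): /g/ is a voiced stop in word-final position, so it devoices to [k]. /oofosiobigexliag/ → oofosiobigexliak.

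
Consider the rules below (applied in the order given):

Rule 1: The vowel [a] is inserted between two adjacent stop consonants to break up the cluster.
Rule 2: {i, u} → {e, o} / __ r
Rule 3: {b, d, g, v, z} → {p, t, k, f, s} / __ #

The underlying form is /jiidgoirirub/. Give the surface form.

Rule 1 (stop-cluster a-epenthesis): /d/ and /g/ form a stop–stop cluster, so [a] is inserted between them. /jiidgoirirub/ → jiidagoirirub.
Rule 2 (pre-rhotic lowering): /i/ is a high vowel immediately before /r/, so it lowers to [e]. /i/ is a high vowel immediately before /r/, so it lowers to [e]. /jiidagoirirub/ → jiidagoererub.
Rule 3 (final devoicing): /b/ is a voiced obstruent in word-final position, so it devoices to [p]. /jiidagoererub/ → jiidagoererup.

jiidagoererup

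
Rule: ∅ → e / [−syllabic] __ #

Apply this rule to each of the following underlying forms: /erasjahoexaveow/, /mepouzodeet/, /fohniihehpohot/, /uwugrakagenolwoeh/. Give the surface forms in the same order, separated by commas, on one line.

erasjahoexaveowe, mepouzodeete, fohniihehpohote, uwugrakagenolwoehe

/erasjahoexaveow/: the form ends in the consonant /w/, so [e] is inserted word-finally. → [erasjahoexaveowe].
/mepouzodeet/: the form ends in the consonant /t/, so [e] is inserted word-finally. → [mepouzodeete].
/fohniihehpohot/: the form ends in the consonant /t/, so [e] is inserted word-finally. → [fohniihehpohote].
/uwugrakagenolwoeh/: the form ends in the consonant /h/, so [e] is inserted word-finally. → [uwugrakagenolwoehe].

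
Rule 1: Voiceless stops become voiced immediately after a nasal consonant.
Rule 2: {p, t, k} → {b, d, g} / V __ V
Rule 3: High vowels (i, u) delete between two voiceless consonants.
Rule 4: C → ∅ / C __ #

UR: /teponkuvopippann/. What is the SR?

tebonguvobippan

Rule 1 (post-nasal voicing): /k/ is a voiceless stop immediately after the nasal /n/, so it voices to [g]. /teponkuvopippann/ → teponguvopippann.
Rule 2 (intervocalic voicing): /p/ is a voiceless stop between vowels /e/ and /o/, so it voices to [b]. /p/ is a voiceless stop between vowels /o/ and /i/, so it voices to [b]. /teponguvopippann/ → tebonguvobippann.
Rule 3 (high vowel syncope): no segment meets the environment; /tebonguvobippann/ is unchanged.
Rule 4 (final cluster simplification): /n/ is the second consonant of a word-final cluster /nn/, so it deletes. /tebonguvobippann/ → tebonguvobippan.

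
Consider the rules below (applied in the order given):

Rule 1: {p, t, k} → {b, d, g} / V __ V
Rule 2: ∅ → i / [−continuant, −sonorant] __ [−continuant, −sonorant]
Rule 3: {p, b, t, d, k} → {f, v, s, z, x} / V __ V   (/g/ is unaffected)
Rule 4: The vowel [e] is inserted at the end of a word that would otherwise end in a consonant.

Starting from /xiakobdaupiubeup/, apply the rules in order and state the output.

Rule 1 (intervocalic voicing): /k/ is a voiceless stop between vowels /a/ and /o/, so it voices to [g]. /p/ is a voiceless stop between vowels /u/ and /i/, so it voices to [b]. /xiakobdaupiubeup/ → xiagobdaubiubeup.
Rule 2 (stop-cluster i-epenthesis): /b/ and /d/ form a stop–stop cluster, so [i] is inserted between them. /xiagobdaubiubeup/ → xiagobidaubiubeup.
Rule 3 (intervocalic spirantization): /b/ is a stop between vowels /o/ and /i/, so it spirantizes to the fricative [v]. /d/ is a stop between vowels /i/ and /a/, so it spirantizes to the fricative [z]. /b/ is a stop between vowels /u/ and /i/, so it spirantizes to the fricative [v]. /b/ is a stop between vowels /u/ and /e/, so it spirantizes to the fricative [v]. /xiagobidaubiubeup/ → xiagovizauviuveup.
Rule 4 (final e-epenthesis): the form ends in the consonant /p/, so [e] is inserted word-finally. /xiagovizauviuveup/ → xiagovizauviuveupe.

xiagovizauviuveupe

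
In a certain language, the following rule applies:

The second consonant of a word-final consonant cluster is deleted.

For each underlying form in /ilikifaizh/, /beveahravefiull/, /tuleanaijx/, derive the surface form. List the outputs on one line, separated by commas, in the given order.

/ilikifaizh/: /h/ is the second consonant of a word-final cluster /zh/, so it deletes. → [ilikifaiz].
/beveahravefiull/: /l/ is the second consonant of a word-final cluster /ll/, so it deletes. → [beveahravefiul].
/tuleanaijx/: /x/ is the second consonant of a word-final cluster /jx/, so it deletes. → [tuleanaij].

ilikifaiz, beveahravefiul, tuleanaij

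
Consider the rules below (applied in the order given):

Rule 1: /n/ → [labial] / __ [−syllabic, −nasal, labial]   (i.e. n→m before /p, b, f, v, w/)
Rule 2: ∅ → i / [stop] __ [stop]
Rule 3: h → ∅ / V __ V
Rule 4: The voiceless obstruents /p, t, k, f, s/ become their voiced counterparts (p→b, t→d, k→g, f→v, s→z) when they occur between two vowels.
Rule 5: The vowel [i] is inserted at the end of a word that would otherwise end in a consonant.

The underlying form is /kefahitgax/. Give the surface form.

Rule 1 (nasal place assimilation): no segment meets the environment; /kefahitgax/ is unchanged.
Rule 2 (stop-cluster i-epenthesis): /t/ and /g/ form a stop–stop cluster, so [i] is inserted between them. /kefahitgax/ → kefahitigax.
Rule 3 (intervocalic h-deletion): /h/ occurs between vowels /a/ and /i/, so it deletes. /kefahitigax/ → kefaitigax.
Rule 4 (intervocalic voicing): /f/ is a voiceless obstruent between vowels /e/ and /a/, so it voices to [v]. /t/ is a voiceless obstruent between vowels /i/ and /i/, so it voices to [d]. /kefaitigax/ → kevaidigax.
Rule 5 (final i-epenthesis): the form ends in the consonant /x/, so [i] is inserted word-finally. /kevaidigax/ → kevaidigaxi.

kevaidigaxi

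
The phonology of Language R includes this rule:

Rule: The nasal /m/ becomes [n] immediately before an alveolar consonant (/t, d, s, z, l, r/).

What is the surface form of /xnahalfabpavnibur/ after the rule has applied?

No segment of /xnahalfabpavnibur/ meets the structural description of the rule, so the form surfaces unchanged.

xnahalfabpavnibur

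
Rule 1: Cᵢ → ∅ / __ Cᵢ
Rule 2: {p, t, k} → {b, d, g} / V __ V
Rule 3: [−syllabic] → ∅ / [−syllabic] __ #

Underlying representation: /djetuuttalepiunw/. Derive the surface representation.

djeduudalebiun

Rule 1 (degemination): /tt/ is a geminate; the first /t/ deletes. /djetuuttalepiunw/ → djetuutalepiunw.
Rule 2 (intervocalic voicing): /t/ is a voiceless stop between vowels /e/ and /u/, so it voices to [d]. /t/ is a voiceless stop between vowels /u/ and /a/, so it voices to [d]. /p/ is a voiceless stop between vowels /e/ and /i/, so it voices to [b]. /djetuutalepiunw/ → djeduudalebiunw.
Rule 3 (final cluster simplification): /w/ is the second consonant of a word-final cluster /nw/, so it deletes. /djeduudalebiunw/ → djeduudalebiun.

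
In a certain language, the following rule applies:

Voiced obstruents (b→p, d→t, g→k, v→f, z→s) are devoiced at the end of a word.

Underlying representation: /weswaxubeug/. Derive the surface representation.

weswaxubeuk

/g/ is a voiced obstruent in word-final position, so it devoices to [k].
The other instance of /b/ does not occur in the required environment and remains unchanged.
Surface form: [weswaxubeuk].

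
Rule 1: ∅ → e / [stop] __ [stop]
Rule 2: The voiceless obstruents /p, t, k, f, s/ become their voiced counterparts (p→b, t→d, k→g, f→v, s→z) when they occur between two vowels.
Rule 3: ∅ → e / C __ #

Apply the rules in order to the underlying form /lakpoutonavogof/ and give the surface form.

lageboudonavogofe

Rule 1 (stop-cluster e-epenthesis): /k/ and /p/ form a stop–stop cluster, so [e] is inserted between them. /lakpoutonavogof/ → lakepoutonavogof.
Rule 2 (intervocalic voicing): /k/ is a voiceless obstruent between vowels /a/ and /e/, so it voices to [g]. /p/ is a voiceless obstruent between vowels /e/ and /o/, so it voices to [b]. /t/ is a voiceless obstruent between vowels /u/ and /o/, so it voices to [d]. /lakepoutonavogof/ → lageboudonavogof.
Rule 3 (final e-epenthesis): the form ends in the consonant /f/, so [e] is inserted word-finally. /lageboudonavogof/ → lageboudonavogofe.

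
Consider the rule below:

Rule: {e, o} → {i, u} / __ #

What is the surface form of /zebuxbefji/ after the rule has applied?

No segment of /zebuxbefji/ meets the structural description of the rule, so the form surfaces unchanged.

zebuxbefji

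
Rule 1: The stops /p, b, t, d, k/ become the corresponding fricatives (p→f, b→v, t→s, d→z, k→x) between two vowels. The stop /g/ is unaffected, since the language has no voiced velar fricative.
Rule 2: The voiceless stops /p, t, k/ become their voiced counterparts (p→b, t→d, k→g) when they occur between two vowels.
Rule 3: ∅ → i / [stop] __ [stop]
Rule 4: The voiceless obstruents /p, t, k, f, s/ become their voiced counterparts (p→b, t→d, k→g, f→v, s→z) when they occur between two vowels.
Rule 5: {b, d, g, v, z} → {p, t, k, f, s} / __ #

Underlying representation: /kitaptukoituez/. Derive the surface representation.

Rule 1 (intervocalic spirantization): /t/ is a stop between vowels /i/ and /a/, so it spirantizes to the fricative [s]. /k/ is a stop between vowels /u/ and /o/, so it spirantizes to the fricative [x]. /t/ is a stop between vowels /i/ and /u/, so it spirantizes to the fricative [s]. /kitaptukoituez/ → kisaptuxoisuez.
Rule 2 (intervocalic voicing): no segment meets the environment; /kisaptuxoisuez/ is unchanged.
Rule 3 (stop-cluster i-epenthesis): /p/ and /t/ form a stop–stop cluster, so [i] is inserted between them. /kisaptuxoisuez/ → kisapituxoisuez.
Rule 4 (intervocalic voicing): /s/ is a voiceless obstruent between vowels /i/ and /a/, so it voices to [z]. /p/ is a voiceless obstruent between vowels /a/ and /i/, so it voices to [b]. /t/ is a voiceless obstruent between vowels /i/ and /u/, so it voices to [d]. /s/ is a voiceless obstruent between vowels /i/ and /u/, so it voices to [z]. /kisapituxoisuez/ → kizabiduxoizuez.
Rule 5 (final devoicing): /z/ is a voiced obstruent in word-final position, so it devoices to [s]. /kizabiduxoizuez/ → kizabiduxoizues.

kizabiduxoizues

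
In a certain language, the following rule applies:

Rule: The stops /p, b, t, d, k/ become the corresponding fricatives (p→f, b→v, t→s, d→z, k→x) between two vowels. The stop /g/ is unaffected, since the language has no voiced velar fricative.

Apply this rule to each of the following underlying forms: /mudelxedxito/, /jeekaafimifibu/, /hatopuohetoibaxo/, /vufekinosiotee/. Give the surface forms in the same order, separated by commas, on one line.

/mudelxedxito/: /d/ is a stop between vowels /u/ and /e/, so it spirantizes to the fricative [z]. /t/ is a stop between vowels /i/ and /o/, so it spirantizes to the fricative [s]. → [muzelxedxiso].
/jeekaafimifibu/: /k/ is a stop between vowels /e/ and /a/, so it spirantizes to the fricative [x]. /b/ is a stop between vowels /i/ and /u/, so it spirantizes to the fricative [v]. → [jeexaafimifivu].
/hatopuohetoibaxo/: /t/ is a stop between vowels /a/ and /o/, so it spirantizes to the fricative [s]. /p/ is a stop between vowels /o/ and /u/, so it spirantizes to the fricative [f]. /t/ is a stop between vowels /e/ and /o/, so it spirantizes to the fricative [s]. /b/ is a stop between vowels /i/ and /a/, so it spirantizes to the fricative [v]. → [hasofuohesoivaxo].
/vufekinosiotee/: /k/ is a stop between vowels /e/ and /i/, so it spirantizes to the fricative [x]. /t/ is a stop between vowels /o/ and /e/, so it spirantizes to the fricative [s]. → [vufexinosiosee].

muzelxedxiso, jeexaafimifivu, hasofuohesoivaxo, vufexinosiosee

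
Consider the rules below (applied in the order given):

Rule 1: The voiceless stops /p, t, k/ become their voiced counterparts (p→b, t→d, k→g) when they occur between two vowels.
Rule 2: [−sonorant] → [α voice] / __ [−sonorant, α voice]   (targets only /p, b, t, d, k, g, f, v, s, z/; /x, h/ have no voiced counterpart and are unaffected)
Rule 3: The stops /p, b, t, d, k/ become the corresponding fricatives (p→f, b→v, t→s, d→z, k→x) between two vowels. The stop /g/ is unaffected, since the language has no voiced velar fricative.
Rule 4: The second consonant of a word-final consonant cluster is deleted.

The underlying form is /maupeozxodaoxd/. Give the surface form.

mauveosxozaox

Rule 1 (intervocalic voicing): /p/ is a voiceless stop between vowels /u/ and /e/, so it voices to [b]. /maupeozxodaoxd/ → maubeozxodaoxd.
Rule 2 (regressive voicing assimilation): /z/ precedes the voiceless obstruent /x/, so it devoices to [s] by assimilation. /maubeozxodaoxd/ → maubeosxodaoxd.
Rule 3 (intervocalic spirantization): /b/ is a stop between vowels /u/ and /e/, so it spirantizes to the fricative [v]. /d/ is a stop between vowels /o/ and /a/, so it spirantizes to the fricative [z]. /maubeosxodaoxd/ → mauveosxozaoxd.
Rule 4 (final cluster simplification): /d/ is the second consonant of a word-final cluster /xd/, so it deletes. /mauveosxozaoxd/ → mauveosxozaox.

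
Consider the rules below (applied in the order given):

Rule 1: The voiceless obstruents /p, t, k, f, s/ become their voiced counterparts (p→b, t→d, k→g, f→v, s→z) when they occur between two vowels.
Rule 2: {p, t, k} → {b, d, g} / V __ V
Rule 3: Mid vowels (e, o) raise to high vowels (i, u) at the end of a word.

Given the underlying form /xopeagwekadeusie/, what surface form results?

Rule 1 (intervocalic voicing): /p/ is a voiceless obstruent between vowels /o/ and /e/, so it voices to [b]. /k/ is a voiceless obstruent between vowels /e/ and /a/, so it voices to [g]. /s/ is a voiceless obstruent between vowels /u/ and /i/, so it voices to [z]. /xopeagwekadeusie/ → xobeagwegadeuzie.
Rule 2 (intervocalic voicing): no segment meets the environment; /xobeagwegadeuzie/ is unchanged.
Rule 3 (final vowel raising): /e/ is a mid vowel in word-final position, so it raises to [i]. /xobeagwegadeuzie/ → xobeagwegadeuzii.

xobeagwegadeuzii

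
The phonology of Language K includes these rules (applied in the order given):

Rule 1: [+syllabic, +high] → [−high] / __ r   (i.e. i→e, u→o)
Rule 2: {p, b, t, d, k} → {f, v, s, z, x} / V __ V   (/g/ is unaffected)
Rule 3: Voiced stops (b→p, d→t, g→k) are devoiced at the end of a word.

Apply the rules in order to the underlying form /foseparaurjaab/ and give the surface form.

Rule 1 (pre-rhotic lowering): /u/ is a high vowel immediately before /r/, so it lowers to [o]. /foseparaurjaab/ → foseparaorjaab.
Rule 2 (intervocalic spirantization): /p/ is a stop between vowels /e/ and /a/, so it spirantizes to the fricative [f]. /foseparaorjaab/ → fosefaraorjaab.
Rule 3 (final devoicing): /b/ is a voiced stop in word-final position, so it devoices to [p]. /fosefaraorjaab/ → fosefaraorjaap.

fosefaraorjaap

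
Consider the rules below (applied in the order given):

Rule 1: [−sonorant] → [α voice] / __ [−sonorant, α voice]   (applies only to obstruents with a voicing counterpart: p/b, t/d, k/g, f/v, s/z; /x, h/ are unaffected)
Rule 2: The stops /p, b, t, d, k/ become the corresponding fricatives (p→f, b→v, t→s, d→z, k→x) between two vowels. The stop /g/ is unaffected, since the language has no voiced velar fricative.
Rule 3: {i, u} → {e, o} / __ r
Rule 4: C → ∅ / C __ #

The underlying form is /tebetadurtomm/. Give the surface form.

tevesazortom

Rule 1 (regressive voicing assimilation): no segment meets the environment; /tebetadurtomm/ is unchanged.
Rule 2 (intervocalic spirantization): /b/ is a stop between vowels /e/ and /e/, so it spirantizes to the fricative [v]. /t/ is a stop between vowels /e/ and /a/, so it spirantizes to the fricative [s]. /d/ is a stop between vowels /a/ and /u/, so it spirantizes to the fricative [z]. /tebetadurtomm/ → tevesazurtomm.
Rule 3 (pre-rhotic lowering): /u/ is a high vowel immediately before /r/, so it lowers to [o]. /tevesazurtomm/ → tevesazortomm.
Rule 4 (final cluster simplification): /m/ is the second consonant of a word-final cluster /mm/, so it deletes. /tevesazortomm/ → tevesazortom.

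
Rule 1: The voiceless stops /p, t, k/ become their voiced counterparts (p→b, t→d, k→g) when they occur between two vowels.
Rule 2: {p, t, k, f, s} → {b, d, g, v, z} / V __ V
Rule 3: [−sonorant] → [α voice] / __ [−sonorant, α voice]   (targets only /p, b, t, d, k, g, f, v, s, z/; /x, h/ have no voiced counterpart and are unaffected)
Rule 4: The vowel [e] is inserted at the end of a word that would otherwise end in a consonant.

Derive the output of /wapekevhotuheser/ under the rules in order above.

wabegefhoduhezere

Rule 1 (intervocalic voicing): /p/ is a voiceless stop between vowels /a/ and /e/, so it voices to [b]. /k/ is a voiceless stop between vowels /e/ and /e/, so it voices to [g]. /t/ is a voiceless stop between vowels /o/ and /u/, so it voices to [d]. /wapekevhotuheser/ → wabegevhoduheser.
Rule 2 (intervocalic voicing): /s/ is a voiceless obstruent between vowels /e/ and /e/, so it voices to [z]. /wabegevhoduheser/ → wabegevhoduhezer.
Rule 3 (regressive voicing assimilation): /v/ precedes the voiceless obstruent /h/, so it devoices to [f] by assimilation. /wabegevhoduhezer/ → wabegefhoduhezer.
Rule 4 (final e-epenthesis): the form ends in the consonant /r/, so [e] is inserted word-finally. /wabegefhoduhezer/ → wabegefhoduhezere.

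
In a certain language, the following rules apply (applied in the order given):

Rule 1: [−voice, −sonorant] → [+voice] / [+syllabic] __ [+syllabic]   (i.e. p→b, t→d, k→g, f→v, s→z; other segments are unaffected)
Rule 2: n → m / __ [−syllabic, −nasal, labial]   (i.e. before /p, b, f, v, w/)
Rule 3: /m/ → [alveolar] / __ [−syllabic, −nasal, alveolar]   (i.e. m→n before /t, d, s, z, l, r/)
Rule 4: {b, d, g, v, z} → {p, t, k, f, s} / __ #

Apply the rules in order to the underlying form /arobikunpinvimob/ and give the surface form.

Rule 1 (intervocalic voicing): /k/ is a voiceless obstruent between vowels /i/ and /u/, so it voices to [g]. /arobikunpinvimob/ → arobigunpinvimob.
Rule 2 (nasal place assimilation): /n/ precedes the labial consonant /p/, so it assimilates in place to [m]. /n/ precedes the labial consonant /v/, so it assimilates in place to [m]. /arobigunpinvimob/ → arobigumpimvimob.
Rule 3 (nasal place assimilation): no segment meets the environment; /arobigumpimvimob/ is unchanged.
Rule 4 (final devoicing): /b/ is a voiced obstruent in word-final position, so it devoices to [p]. /arobigumpimvimob/ → arobigumpimvimop.

arobigumpimvimop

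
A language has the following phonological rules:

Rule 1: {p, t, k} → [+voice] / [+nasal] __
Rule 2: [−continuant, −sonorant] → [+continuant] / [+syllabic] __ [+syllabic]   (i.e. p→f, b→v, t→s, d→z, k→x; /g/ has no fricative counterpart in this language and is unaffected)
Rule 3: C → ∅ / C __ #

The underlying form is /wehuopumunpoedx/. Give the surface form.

Rule 1 (post-nasal voicing): /p/ is a voiceless stop immediately after the nasal /n/, so it voices to [b]. /wehuopumunpoedx/ → wehuopumunboedx.
Rule 2 (intervocalic spirantization): /p/ is a stop between vowels /o/ and /u/, so it spirantizes to the fricative [f]. /wehuopumunboedx/ → wehuofumunboedx.
Rule 3 (final cluster simplification): /x/ is the second consonant of a word-final cluster /dx/, so it deletes. /wehuofumunboedx/ → wehuofumunboed.

wehuofumunboed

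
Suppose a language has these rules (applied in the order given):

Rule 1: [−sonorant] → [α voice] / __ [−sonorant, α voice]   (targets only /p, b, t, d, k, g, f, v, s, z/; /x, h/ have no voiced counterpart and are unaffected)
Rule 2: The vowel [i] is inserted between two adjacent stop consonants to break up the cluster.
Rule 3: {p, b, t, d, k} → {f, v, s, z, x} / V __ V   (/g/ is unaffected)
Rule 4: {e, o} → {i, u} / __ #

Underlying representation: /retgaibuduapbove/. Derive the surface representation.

Rule 1 (regressive voicing assimilation): /t/ precedes the voiced obstruent /g/, so it voices to [d] by assimilation. /p/ precedes the voiced obstruent /b/, so it voices to [b] by assimilation. /retgaibuduapbove/ → redgaibuduabbove.
Rule 2 (stop-cluster i-epenthesis): /d/ and /g/ form a stop–stop cluster, so [i] is inserted between them. /b/ and /b/ form a stop–stop cluster, so [i] is inserted between them. /redgaibuduabbove/ → redigaibuduabibove.
Rule 3 (intervocalic spirantization): /d/ is a stop between vowels /e/ and /i/, so it spirantizes to the fricative [z]. /b/ is a stop between vowels /i/ and /u/, so it spirantizes to the fricative [v]. /d/ is a stop between vowels /u/ and /u/, so it spirantizes to the fricative [z]. /b/ is a stop between vowels /a/ and /i/, so it spirantizes to the fricative [v]. /b/ is a stop between vowels /i/ and /o/, so it spirantizes to the fricative [v]. /redigaibuduabibove/ → rezigaivuzuavivove.
Rule 4 (final vowel raising): /e/ is a mid vowel in word-final position, so it raises to [i]. /rezigaivuzuavivove/ → rezigaivuzuavivovi.

rezigaivuzuavivovi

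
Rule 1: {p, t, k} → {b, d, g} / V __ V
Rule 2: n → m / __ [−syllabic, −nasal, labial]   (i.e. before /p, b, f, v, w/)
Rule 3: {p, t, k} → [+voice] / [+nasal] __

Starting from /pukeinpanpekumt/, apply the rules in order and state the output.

Rule 1 (intervocalic voicing): /k/ is a voiceless stop between vowels /u/ and /e/, so it voices to [g]. /k/ is a voiceless stop between vowels /e/ and /u/, so it voices to [g]. /pukeinpanpekumt/ → pugeinpanpegumt.
Rule 2 (nasal place assimilation): /n/ precedes the labial consonant /p/, so it assimilates in place to [m]. /n/ precedes the labial consonant /p/, so it assimilates in place to [m]. /pugeinpanpegumt/ → pugeimpampegumt.
Rule 3 (post-nasal voicing): /p/ is a voiceless stop immediately after the nasal /m/, so it voices to [b]. /p/ is a voiceless stop immediately after the nasal /m/, so it voices to [b]. /t/ is a voiceless stop immediately after the nasal /m/, so it voices to [d]. /pugeimpampegumt/ → pugeimbambegumd.

pugeimbambegumd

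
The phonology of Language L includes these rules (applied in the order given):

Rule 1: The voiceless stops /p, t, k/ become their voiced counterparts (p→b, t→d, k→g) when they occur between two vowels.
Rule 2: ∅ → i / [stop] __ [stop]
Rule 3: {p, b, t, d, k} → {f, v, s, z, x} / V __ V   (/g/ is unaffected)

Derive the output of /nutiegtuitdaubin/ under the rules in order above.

nuziegisuisizauvin

Rule 1 (intervocalic voicing): /t/ is a voiceless stop between vowels /u/ and /i/, so it voices to [d]. /nutiegtuitdaubin/ → nudiegtuitdaubin.
Rule 2 (stop-cluster i-epenthesis): /g/ and /t/ form a stop–stop cluster, so [i] is inserted between them. /t/ and /d/ form a stop–stop cluster, so [i] is inserted between them. /nudiegtuitdaubin/ → nudiegituitidaubin.
Rule 3 (intervocalic spirantization): /d/ is a stop between vowels /u/ and /i/, so it spirantizes to the fricative [z]. /t/ is a stop between vowels /i/ and /u/, so it spirantizes to the fricative [s]. /t/ is a stop between vowels /i/ and /i/, so it spirantizes to the fricative [s]. /d/ is a stop between vowels /i/ and /a/, so it spirantizes to the fricative [z]. /b/ is a stop between vowels /u/ and /i/, so it spirantizes to the fricative [v]. /nudiegituitidaubin/ → nuziegisuisizauvin.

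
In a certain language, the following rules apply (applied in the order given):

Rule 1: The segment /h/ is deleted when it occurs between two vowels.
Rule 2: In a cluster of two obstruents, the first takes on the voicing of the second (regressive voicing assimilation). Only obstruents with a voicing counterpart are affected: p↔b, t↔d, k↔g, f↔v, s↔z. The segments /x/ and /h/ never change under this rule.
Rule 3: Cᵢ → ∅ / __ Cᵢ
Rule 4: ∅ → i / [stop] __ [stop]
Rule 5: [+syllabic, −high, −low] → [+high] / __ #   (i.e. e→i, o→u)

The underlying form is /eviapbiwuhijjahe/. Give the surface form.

Rule 1 (intervocalic h-deletion): /h/ occurs between vowels /u/ and /i/, so it deletes. /h/ occurs between vowels /a/ and /e/, so it deletes. /eviapbiwuhijjahe/ → eviapbiwuijjae.
Rule 2 (regressive voicing assimilation): /p/ precedes the voiced obstruent /b/, so it voices to [b] by assimilation. /eviapbiwuijjae/ → eviabbiwuijjae.
Rule 3 (degemination): /bb/ is a geminate; the first /b/ deletes. /jj/ is a geminate; the first /j/ deletes. /eviabbiwuijjae/ → eviabiwuijae.
Rule 4 (stop-cluster i-epenthesis): no segment meets the environment; /eviabiwuijae/ is unchanged.
Rule 5 (final vowel raising): /e/ is a mid vowel in word-final position, so it raises to [i]. /eviabiwuijae/ → eviabiwuijai.

eviabiwuijai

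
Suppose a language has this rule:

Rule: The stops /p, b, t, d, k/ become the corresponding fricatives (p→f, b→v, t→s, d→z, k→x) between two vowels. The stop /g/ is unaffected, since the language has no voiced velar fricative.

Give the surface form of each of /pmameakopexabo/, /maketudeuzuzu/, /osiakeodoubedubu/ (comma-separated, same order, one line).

/pmameakopexabo/: /k/ is a stop between vowels /a/ and /o/, so it spirantizes to the fricative [x]. /p/ is a stop between vowels /o/ and /e/, so it spirantizes to the fricative [f]. /b/ is a stop between vowels /a/ and /o/, so it spirantizes to the fricative [v]. → [pmameaxofexavo].
/maketudeuzuzu/: /k/ is a stop between vowels /a/ and /e/, so it spirantizes to the fricative [x]. /t/ is a stop between vowels /e/ and /u/, so it spirantizes to the fricative [s]. /d/ is a stop between vowels /u/ and /e/, so it spirantizes to the fricative [z]. → [maxesuzeuzuzu].
/osiakeodoubedubu/: /k/ is a stop between vowels /a/ and /e/, so it spirantizes to the fricative [x]. /d/ is a stop between vowels /o/ and /o/, so it spirantizes to the fricative [z]. /b/ is a stop between vowels /u/ and /e/, so it spirantizes to the fricative [v]. /d/ is a stop between vowels /e/ and /u/, so it spirantizes to the fricative [z]. /b/ is a stop between vowels /u/ and /u/, so it spirantizes to the fricative [v]. → [osiaxeozouvezuvu].

pmameaxofexavo, maxesuzeuzuzu, osiaxeozouvezuvu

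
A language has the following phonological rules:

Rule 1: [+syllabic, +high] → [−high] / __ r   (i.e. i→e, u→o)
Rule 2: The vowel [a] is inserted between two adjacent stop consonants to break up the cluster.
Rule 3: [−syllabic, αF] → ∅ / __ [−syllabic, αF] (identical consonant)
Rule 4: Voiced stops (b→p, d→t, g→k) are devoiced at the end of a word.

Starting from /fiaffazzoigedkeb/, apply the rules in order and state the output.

Rule 1 (pre-rhotic lowering): no segment meets the environment; /fiaffazzoigedkeb/ is unchanged.
Rule 2 (stop-cluster a-epenthesis): /d/ and /k/ form a stop–stop cluster, so [a] is inserted between them. /fiaffazzoigedkeb/ → fiaffazzoigedakeb.
Rule 3 (degemination): /ff/ is a geminate; the first /f/ deletes. /zz/ is a geminate; the first /z/ deletes. /fiaffazzoigedakeb/ → fiafazoigedakeb.
Rule 4 (final devoicing): /b/ is a voiced stop in word-final position, so it devoices to [p]. /fiafazoigedakeb/ → fiafazoigedakep.

fiafazoigedakep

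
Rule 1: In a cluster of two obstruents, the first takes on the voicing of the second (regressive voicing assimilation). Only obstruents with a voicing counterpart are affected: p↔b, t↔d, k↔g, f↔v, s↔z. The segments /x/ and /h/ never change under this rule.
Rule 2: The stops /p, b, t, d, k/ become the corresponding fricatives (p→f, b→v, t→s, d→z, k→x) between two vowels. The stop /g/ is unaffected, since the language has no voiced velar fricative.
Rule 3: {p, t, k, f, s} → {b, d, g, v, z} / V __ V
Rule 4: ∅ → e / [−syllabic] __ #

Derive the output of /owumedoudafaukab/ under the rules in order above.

owumezouzavauxabe

Rule 1 (regressive voicing assimilation): no segment meets the environment; /owumedoudafaukab/ is unchanged.
Rule 2 (intervocalic spirantization): /d/ is a stop between vowels /e/ and /o/, so it spirantizes to the fricative [z]. /d/ is a stop between vowels /u/ and /a/, so it spirantizes to the fricative [z]. /k/ is a stop between vowels /u/ and /a/, so it spirantizes to the fricative [x]. /owumedoudafaukab/ → owumezouzafauxab.
Rule 3 (intervocalic voicing): /f/ is a voiceless obstruent between vowels /a/ and /a/, so it voices to [v]. /owumezouzafauxab/ → owumezouzavauxab.
Rule 4 (final e-epenthesis): the form ends in the consonant /b/, so [e] is inserted word-finally. /owumezouzavauxab/ → owumezouzavauxabe.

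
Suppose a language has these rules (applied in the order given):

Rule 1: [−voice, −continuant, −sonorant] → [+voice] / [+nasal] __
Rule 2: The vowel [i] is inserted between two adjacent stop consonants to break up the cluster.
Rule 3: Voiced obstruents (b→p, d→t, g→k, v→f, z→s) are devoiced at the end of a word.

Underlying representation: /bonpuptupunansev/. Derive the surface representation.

Rule 1 (post-nasal voicing): /p/ is a voiceless stop immediately after the nasal /n/, so it voices to [b]. /bonpuptupunansev/ → bonbuptupunansev.
Rule 2 (stop-cluster i-epenthesis): /p/ and /t/ form a stop–stop cluster, so [i] is inserted between them. /bonbuptupunansev/ → bonbupitupunansev.
Rule 3 (final devoicing): /v/ is a voiced obstruent in word-final position, so it devoices to [f]. /bonbupitupunansev/ → bonbupitupunansef.

bonbupitupunansef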